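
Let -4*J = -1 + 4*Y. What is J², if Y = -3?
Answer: 169/16 ≈ 10.563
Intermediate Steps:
J = 13/4 (J = -(-1 + 4*(-3))/4 = -(-1 - 12)/4 = -¼*(-13) = 13/4 ≈ 3.2500)
J² = (13/4)² = 169/16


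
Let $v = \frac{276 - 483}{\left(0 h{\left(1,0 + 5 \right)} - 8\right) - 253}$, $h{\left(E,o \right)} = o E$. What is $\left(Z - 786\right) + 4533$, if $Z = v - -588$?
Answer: $\frac{125738}{29} \approx 4335.8$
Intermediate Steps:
$h{\left(E,o \right)} = E o$
$v = \frac{23}{29}$ ($v = \frac{276 - 483}{\left(0 \cdot 1 \left(0 + 5\right) - 8\right) - 253} = - \frac{207}{\left(0 \cdot 1 \cdot 5 - 8\right) - 253} = - \frac{207}{\left(0 \cdot 5 - 8\right) - 253} = - \frac{207}{\left(0 - 8\right) - 253} = - \frac{207}{-8 - 253} = - \frac{207}{-261} = \left(-207\right) \left(- \frac{1}{261}\right) = \frac{23}{29} \approx 0.7931$)
$Z = \frac{17075}{29}$ ($Z = \frac{23}{29} - -588 = \frac{23}{29} + 588 = \frac{17075}{29} \approx 588.79$)
$\left(Z - 786\right) + 4533 = \left(\frac{17075}{29} - 786\right) + 4533 = - \frac{5719}{29} + 4533 = \frac{125738}{29}$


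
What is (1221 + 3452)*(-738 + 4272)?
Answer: 16514382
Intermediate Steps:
(1221 + 3452)*(-738 + 4272) = 4673*3534 = 16514382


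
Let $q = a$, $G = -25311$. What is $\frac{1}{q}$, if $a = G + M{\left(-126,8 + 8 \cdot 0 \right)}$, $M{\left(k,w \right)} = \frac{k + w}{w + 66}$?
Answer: $- \frac{37}{936566} \approx -3.9506 \cdot 10^{-5}$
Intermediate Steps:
$M{\left(k,w \right)} = \frac{k + w}{66 + w}$
$a = - \frac{936566}{37}$ ($a = -25311 + \frac{-126 + \left(8 + 8 \cdot 0\right)}{66 + \left(8 + 8 \cdot 0\right)} = -25311 + \frac{-126 + \left(8 + 0\right)}{66 + \left(8 + 0\right)} = -25311 + \frac{-126 + 8}{66 + 8} = -25311 + \frac{1}{74} \left(-118\right) = -25311 - \frac{59}{37} = - \frac{936566}{37} \approx -25313.0$)
$q = - \frac{936566}{37} \approx -25313.0$
$\frac{1}{q} = \frac{1}{- \frac{936566}{37}} = - \frac{37}{936566}$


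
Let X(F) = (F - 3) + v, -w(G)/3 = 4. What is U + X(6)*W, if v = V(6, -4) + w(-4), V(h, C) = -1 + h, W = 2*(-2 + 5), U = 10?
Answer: -14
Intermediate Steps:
w(G) = -12 (w(G) = -3*4 = -12)
W = 6 (W = 2*3 = 6)
v = -7 (v = (-1 + 6) - 12 = 5 - 12 = -7)
X(F) = -10 + F (X(F) = (F - 3) - 7 = (-3 + F) - 7 = -10 + F)
U + X(6)*W = 10 + (-10 + 6)*6 = 10 - 4*6 = 10 - 24 = -14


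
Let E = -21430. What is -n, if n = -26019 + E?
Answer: 47449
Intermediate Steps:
n = -47449 (n = -26019 - 21430 = -47449)
-n = -1*(-47449) = 47449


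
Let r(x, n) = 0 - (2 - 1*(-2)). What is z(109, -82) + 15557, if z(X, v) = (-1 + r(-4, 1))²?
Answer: 15582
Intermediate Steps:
r(x, n) = -4 (r(x, n) = 0 - (2 + 2) = 0 - 1*4 = 0 - 4 = -4)
z(X, v) = 25 (z(X, v) = (-1 - 4)² = (-5)² = 25)
z(109, -82) + 15557 = 25 + 15557 = 15582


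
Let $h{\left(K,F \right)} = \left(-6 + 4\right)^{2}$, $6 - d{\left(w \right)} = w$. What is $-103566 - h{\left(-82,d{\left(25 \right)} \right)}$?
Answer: $-103570$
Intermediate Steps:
$d{\left(w \right)} = 6 - w$
$h{\left(K,F \right)} = 4$ ($h{\left(K,F \right)} = \left(-2\right)^{2} = 4$)
$-103566 - h{\left(-82,d{\left(25 \right)} \right)} = -103566 - 4 = -103570$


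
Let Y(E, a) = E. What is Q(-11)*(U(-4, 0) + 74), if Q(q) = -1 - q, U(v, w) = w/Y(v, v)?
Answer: 740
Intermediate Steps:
U(v, w) = w/v
Q(-11)*(U(-4, 0) + 74) = (-1 - 1*(-11))*(0/(-4) + 74) = (-1 + 11)*(0*(-¼) + 74) = 10*(0 + 74) = 10*74 = 740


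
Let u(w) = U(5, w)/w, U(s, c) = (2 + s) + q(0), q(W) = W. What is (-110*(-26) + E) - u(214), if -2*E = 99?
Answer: 300720/107 ≈ 2810.5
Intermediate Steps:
E = -99/2 (E = -1/2*99 = -99/2 ≈ -49.500)
U(s, c) = 2 + s (U(s, c) = (2 + s) + 0 = 2 + s)
u(w) = 7/w (u(w) = (2 + 5)/w = 7/w)
(-110*(-26) + E) - u(214) = (-110*(-26) - 99/2) - 7/214 = (2860 - 99/2) - 7/214 = 5621/2 - 1*7/214 = 5621/2 - 7/214 = 300720/107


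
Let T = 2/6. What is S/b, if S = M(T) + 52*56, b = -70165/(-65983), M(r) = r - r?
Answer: 192142496/70165 ≈ 2738.4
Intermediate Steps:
T = ⅓ (T = 2*(⅙) = ⅓ ≈ 0.33333)
M(r) = 0
b = 70165/65983 (b = -70165*(-1/65983) = 70165/65983 ≈ 1.0634)
S = 2912 (S = 0 + 52*56 = 0 + 2912 = 2912)
S/b = 2912/(70165/65983) = 2912*(65983/70165) = 192142496/70165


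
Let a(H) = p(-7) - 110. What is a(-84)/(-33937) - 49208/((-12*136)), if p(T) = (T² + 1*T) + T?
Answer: 208761787/6923148 ≈ 30.154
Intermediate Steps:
p(T) = T² + 2*T (p(T) = (T² + T) + T = (T + T²) + T = T² + 2*T)
a(H) = -75 (a(H) = -7*(2 - 7) - 110 = -7*(-5) - 110 = 35 - 110 = -75)
a(-84)/(-33937) - 49208/((-12*136)) = -75/(-33937) - 49208/((-12*136)) = -75*(-1/33937) - 49208/(-1632) = 75/33937 - 49208*(-1/1632) = 75/33937 + 6151/204 = 208761787/6923148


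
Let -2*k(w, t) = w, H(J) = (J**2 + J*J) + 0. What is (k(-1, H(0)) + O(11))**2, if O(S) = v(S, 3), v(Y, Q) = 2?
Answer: 25/4 ≈ 6.2500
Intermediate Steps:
O(S) = 2
H(J) = 2*J**2 (H(J) = (J**2 + J**2) + 0 = 2*J**2 + 0 = 2*J**2)
k(w, t) = -w/2
(k(-1, H(0)) + O(11))**2 = (-1/2*(-1) + 2)**2 = (1/2 + 2)**2 = (5/2)**2 = 25/4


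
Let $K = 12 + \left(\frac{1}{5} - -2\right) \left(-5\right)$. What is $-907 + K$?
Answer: $-906$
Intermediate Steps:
$K = 1$ ($K = 12 + \left(\frac{1}{5} + 2\right) \left(-5\right) = 12 + \frac{11}{5} \left(-5\right) = 12 - 11 = 1$)
$-907 + K = -907 + 1 = -906$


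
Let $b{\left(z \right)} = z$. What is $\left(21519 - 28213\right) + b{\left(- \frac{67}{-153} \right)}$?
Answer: $- \frac{1024115}{153} \approx -6693.6$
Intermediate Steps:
$\left(21519 - 28213\right) + b{\left(- \frac{67}{-153} \right)} = \left(21519 - 28213\right) - \frac{67}{-153} = \left(21519 - 28213\right) - - \frac{67}{153} = \left(21519 - 28213\right) + \frac{67}{153} = -6694 + \frac{67}{153} = - \frac{1024115}{153}$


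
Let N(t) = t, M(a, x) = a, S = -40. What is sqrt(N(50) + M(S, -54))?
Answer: sqrt(10) ≈ 3.1623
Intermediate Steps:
sqrt(N(50) + M(S, -54)) = sqrt(50 - 40) = sqrt(10)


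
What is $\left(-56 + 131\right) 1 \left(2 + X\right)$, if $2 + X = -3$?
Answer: $-225$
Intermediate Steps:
$X = -5$ ($X = -2 - 3 = -5$)
$\left(-56 + 131\right) 1 \left(2 + X\right) = \left(-56 + 131\right) 1 \left(2 - 5\right) = 75 \cdot 1 \left(-3\right) = 75 \left(-3\right) = -225$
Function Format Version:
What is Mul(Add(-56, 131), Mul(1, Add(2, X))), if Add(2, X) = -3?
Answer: -225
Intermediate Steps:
X = -5 (X = Add(-2, -3) = -5)
Mul(Add(-56, 131), Mul(1, Add(2, X))) = Mul(Add(-56, 131), Mul(1, Add(2, -5))) = Mul(75, Mul(1, -3)) = Mul(75, -3) = -225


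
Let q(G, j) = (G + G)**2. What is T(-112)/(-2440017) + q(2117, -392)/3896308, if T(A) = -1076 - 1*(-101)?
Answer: 3645449024596/792254813103 ≈ 4.6014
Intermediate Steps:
q(G, j) = 4*G**2 (q(G, j) = (2*G)**2 = 4*G**2)
T(A) = -975 (T(A) = -1076 + 101 = -975)
T(-112)/(-2440017) + q(2117, -392)/3896308 = -975/(-2440017) + (4*2117**2)/3896308 = -975*(-1/2440017) + (4*4481689)*(1/3896308) = 325/813339 + 17926756*(1/3896308) = 325/813339 + 4481689/974077 = 3645449024596/792254813103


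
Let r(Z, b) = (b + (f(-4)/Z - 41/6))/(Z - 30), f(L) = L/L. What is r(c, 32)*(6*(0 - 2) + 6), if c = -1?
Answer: 145/31 ≈ 4.6774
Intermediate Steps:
f(L) = 1
r(Z, b) = (-41/6 + b + 1/Z)/(-30 + Z) (r(Z, b) = (b + (1/Z - 41/6))/(Z - 30) = (b + (1/Z - 41*1/6))/(-30 + Z) = (b + (1/Z - 41/6))/(-30 + Z) = (b + (-41/6 + 1/Z))/(-30 + Z) = (-41/6 + b + 1/Z)/(-30 + Z))
r(c, 32)*(6*(0 - 2) + 6) = ((1 - 41/6*(-1) - 1*32)/((-1)*(-30 - 1)))*(6*(0 - 2) + 6) = (-1*(1 + 41/6 - 32)/(-31))*(6*(-2) + 6) = (-1*(-1/31)*(-145/6))*(-12 + 6) = -145/186*(-6) = 145/31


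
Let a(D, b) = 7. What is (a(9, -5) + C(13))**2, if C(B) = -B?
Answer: 36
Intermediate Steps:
(a(9, -5) + C(13))**2 = (7 - 1*13)**2 = (7 - 13)**2 = (-6)**2 = 36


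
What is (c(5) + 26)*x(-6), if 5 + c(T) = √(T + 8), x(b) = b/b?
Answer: 21 + √13 ≈ 24.606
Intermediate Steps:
x(b) = 1
c(T) = -5 + √(8 + T) (c(T) = -5 + √(T + 8) = -5 + √(8 + T))
(c(5) + 26)*x(-6) = ((-5 + √(8 + 5)) + 26)*1 = ((-5 + √13) + 26)*1 = (21 + √13)*1 = 21 + √13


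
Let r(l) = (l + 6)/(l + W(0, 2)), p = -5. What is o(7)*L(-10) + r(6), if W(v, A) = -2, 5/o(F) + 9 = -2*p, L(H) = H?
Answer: -47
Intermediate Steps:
o(F) = 5 (o(F) = 5/(-9 - 2*(-5)) = 5/(-9 + 10) = 5/1 = 5*1 = 5)
r(l) = (6 + l)/(-2 + l) (r(l) = (l + 6)/(l - 2) = (6 + l)/(-2 + l))
o(7)*L(-10) + r(6) = 5*(-10) + (6 + 6)/(-2 + 6) = -50 + 12/4 = -50 + (¼)*12 = -50 + 3 = -47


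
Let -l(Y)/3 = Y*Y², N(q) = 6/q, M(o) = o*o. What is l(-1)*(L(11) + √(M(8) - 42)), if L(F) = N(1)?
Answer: 18 + 3*√22 ≈ 32.071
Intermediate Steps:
M(o) = o²
L(F) = 6 (L(F) = 6/1 = 6*1 = 6)
l(Y) = -3*Y³ (l(Y) = -3*Y*Y² = -3*Y³)
l(-1)*(L(11) + √(M(8) - 42)) = (-3*(-1)³)*(6 + √(8² - 42)) = (-3*(-1))*(6 + √(64 - 42)) = 3*(6 + √22) = 18 + 3*√22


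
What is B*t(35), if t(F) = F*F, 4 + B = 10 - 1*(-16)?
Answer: 26950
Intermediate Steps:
B = 22 (B = -4 + (10 - 1*(-16)) = -4 + (10 + 16) = -4 + 26 = 22)
t(F) = F²
B*t(35) = 22*35² = 22*1225 = 26950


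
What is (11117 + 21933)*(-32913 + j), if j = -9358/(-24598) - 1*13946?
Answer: -19047183054100/12299 ≈ -1.5487e+9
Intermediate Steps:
j = -171517175/12299 (j = -9358*(-1/24598) - 13946 = 4679/12299 - 13946 = -171517175/12299 ≈ -13946.)
(11117 + 21933)*(-32913 + j) = (11117 + 21933)*(-32913 - 171517175/12299) = 33050*(-576314162/12299) = -19047183054100/12299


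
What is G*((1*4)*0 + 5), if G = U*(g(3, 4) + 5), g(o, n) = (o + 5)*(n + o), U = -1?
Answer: -305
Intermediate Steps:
g(o, n) = (5 + o)*(n + o)
G = -61 (G = -((3² + 5*4 + 5*3 + 4*3) + 5) = -((9 + 20 + 15 + 12) + 5) = -(56 + 5) = -1*61 = -61)
G*((1*4)*0 + 5) = -61*((1*4)*0 + 5) = -61*(4*0 + 5) = -61*(0 + 5) = -61*5 = -305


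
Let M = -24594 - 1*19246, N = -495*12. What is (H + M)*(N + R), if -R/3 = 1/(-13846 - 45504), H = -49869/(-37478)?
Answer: 579216513488932047/2224319300 ≈ 2.6040e+8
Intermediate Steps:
H = 49869/37478 (H = -49869*(-1/37478) = 49869/37478 ≈ 1.3306)
N = -5940
M = -43840 (M = -24594 - 19246 = -43840)
R = 3/59350 (R = -3/(-13846 - 45504) = -3/(-59350) = -3*(-1/59350) = 3/59350 ≈ 5.0548e-5)
(H + M)*(N + R) = (49869/37478 - 43840)*(-5940 + 3/59350) = -1642985651/37478*(-352538997/59350) = 579216513488932047/2224319300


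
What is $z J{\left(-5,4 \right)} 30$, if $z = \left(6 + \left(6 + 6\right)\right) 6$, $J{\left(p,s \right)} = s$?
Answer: $12960$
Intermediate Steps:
$z = 108$ ($z = \left(6 + 12\right) 6 = 18 \cdot 6 = 108$)
$z J{\left(-5,4 \right)} 30 = 108 \cdot 4 \cdot 30 = 432 \cdot 30 = 12960$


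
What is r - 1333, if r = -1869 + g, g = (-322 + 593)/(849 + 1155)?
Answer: -6416537/2004 ≈ -3201.9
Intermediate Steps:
g = 271/2004 ≈ 0.13523
r = -3745205/2004 (r = -1869 + 271/2004 = -3745205/2004 ≈ -1868.9)
r - 1333 = -3745205/2004 - 1333 = -6416537/2004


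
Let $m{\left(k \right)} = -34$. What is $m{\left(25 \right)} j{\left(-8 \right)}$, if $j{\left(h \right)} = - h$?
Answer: $-272$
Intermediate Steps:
$m{\left(25 \right)} j{\left(-8 \right)} = - 34 \left(\left(-1\right) \left(-8\right)\right) = \left(-34\right) 8 = -272$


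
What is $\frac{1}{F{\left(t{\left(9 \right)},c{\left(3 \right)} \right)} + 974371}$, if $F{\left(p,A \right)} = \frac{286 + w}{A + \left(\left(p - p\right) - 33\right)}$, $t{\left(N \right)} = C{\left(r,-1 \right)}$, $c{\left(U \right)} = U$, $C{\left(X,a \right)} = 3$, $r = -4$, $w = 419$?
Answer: $\frac{2}{1948695} \approx 1.0263 \cdot 10^{-6}$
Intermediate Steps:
$t{\left(N \right)} = 3$
$F{\left(p,A \right)} = \frac{705}{-33 + A}$ ($F{\left(p,A \right)} = \frac{286 + 419}{A + \left(\left(p - p\right) - 33\right)} = \frac{705}{A + \left(0 - 33\right)} = \frac{705}{A - 33} = \frac{705}{-33 + A}$)
$\frac{1}{F{\left(t{\left(9 \right)},c{\left(3 \right)} \right)} + 974371} = \frac{1}{\frac{705}{-33 + 3} + 974371} = \frac{1}{\frac{705}{-30} + 974371} = \frac{1}{705 \left(- \frac{1}{30}\right) + 974371} = \frac{1}{- \frac{47}{2} + 974371} = \frac{1}{\frac{1948695}{2}} = \frac{2}{1948695}$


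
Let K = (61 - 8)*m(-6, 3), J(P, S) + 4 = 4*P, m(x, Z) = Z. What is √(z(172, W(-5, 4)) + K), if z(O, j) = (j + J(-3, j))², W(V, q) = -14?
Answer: √1059 ≈ 32.542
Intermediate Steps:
J(P, S) = -4 + 4*P
z(O, j) = (-16 + j)² (z(O, j) = (j + (-4 + 4*(-3)))² = (j + (-4 - 12))² = (j - 16)² = (-16 + j)²)
K = 159 (K = (61 - 8)*3 = 53*3 = 159)
√(z(172, W(-5, 4)) + K) = √((-16 - 14)² + 159) = √((-30)² + 159) = √(900 + 159) = √1059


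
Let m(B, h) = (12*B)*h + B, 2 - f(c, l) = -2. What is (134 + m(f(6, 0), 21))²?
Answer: 1313316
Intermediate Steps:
f(c, l) = 4 (f(c, l) = 2 - 1*(-2) = 2 + 2 = 4)
m(B, h) = B + 12*B*h (m(B, h) = 12*B*h + B = B + 12*B*h)
(134 + m(f(6, 0), 21))² = (134 + 4*(1 + 12*21))² = (134 + 4*(1 + 252))² = (134 + 4*253)² = (134 + 1012)² = 1146² = 1313316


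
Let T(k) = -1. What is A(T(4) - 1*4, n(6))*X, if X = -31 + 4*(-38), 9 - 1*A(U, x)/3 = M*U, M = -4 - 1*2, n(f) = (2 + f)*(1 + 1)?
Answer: 11529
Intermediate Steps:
n(f) = 4 + 2*f (n(f) = (2 + f)*2 = 4 + 2*f)
M = -6 (M = -4 - 2 = -6)
A(U, x) = 27 + 18*U (A(U, x) = 27 - (-18)*U = 27 + 18*U)
X = -183 (X = -31 - 152 = -183)
A(T(4) - 1*4, n(6))*X = (27 + 18*(-1 - 1*4))*(-183) = (27 + 18*(-1 - 4))*(-183) = (27 + 18*(-5))*(-183) = (27 - 90)*(-183) = -63*(-183) = 11529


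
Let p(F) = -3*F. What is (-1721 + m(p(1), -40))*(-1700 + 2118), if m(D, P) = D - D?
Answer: -719378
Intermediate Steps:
m(D, P) = 0
(-1721 + m(p(1), -40))*(-1700 + 2118) = (-1721 + 0)*(-1700 + 2118) = -1721*418 = -719378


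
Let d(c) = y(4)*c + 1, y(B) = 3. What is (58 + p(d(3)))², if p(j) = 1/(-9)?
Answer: 271441/81 ≈ 3351.1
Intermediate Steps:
d(c) = 1 + 3*c (d(c) = 3*c + 1 = 1 + 3*c)
p(j) = -⅑
(58 + p(d(3)))² = (58 - ⅑)² = (521/9)² = 271441/81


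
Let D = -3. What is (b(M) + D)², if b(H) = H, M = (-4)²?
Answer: 169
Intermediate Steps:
M = 16
(b(M) + D)² = (16 - 3)² = 13² = 169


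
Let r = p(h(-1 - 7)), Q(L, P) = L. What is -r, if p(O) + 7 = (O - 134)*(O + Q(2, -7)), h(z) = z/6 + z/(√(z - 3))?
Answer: 10201/99 + 3232*I*√11/33 ≈ 103.04 + 324.83*I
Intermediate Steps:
h(z) = z/6 + z/√(-3 + z) (h(z) = z*(⅙) + z/(√(-3 + z)) = z/6 + z/√(-3 + z))
p(O) = -7 + (-134 + O)*(2 + O) (p(O) = -7 + (O - 134)*(O + 2) = -7 + (-134 + O)*(2 + O))
r = -99 + (-4/3 + 8*I*√11/11)² - 96*I*√11 (r = -275 + ((-1 - 7)/6 + (-1 - 7)/√(-3 + (-1 - 7)))² - 132*((-1 - 7)/6 + (-1 - 7)/√(-3 + (-1 - 7))) = -275 + ((⅙)*(-8) - 8/√(-3 - 8))² - 132*((⅙)*(-8) - 8/√(-3 - 8)) = -275 + (-4/3 - (-8)*I*√11/11)² - 132*(-4/3 - (-8)*I*√11/11) = -275 + (-4/3 + 8*I*√11/11)² - 132*(-4/3 + 8*I*√11/11) = -275 + (-4/3 + 8*I*√11/11)² + (176 - 96*I*√11) = -99 + (-4/3 + 8*I*√11/11)² - 96*I*√11 ≈ -103.04 - 324.83*I)
-r = -(-10201/99 - 3232*I*√11/33) = 10201/99 + 3232*I*√11/33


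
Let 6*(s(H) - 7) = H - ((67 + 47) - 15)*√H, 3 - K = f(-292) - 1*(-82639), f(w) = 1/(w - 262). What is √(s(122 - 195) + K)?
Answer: √(-228275061792 - 45577026*I*√73)/1662 ≈ 0.2452 - 287.47*I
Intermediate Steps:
f(w) = 1/(-262 + w)
K = -45780343/554 (K = 3 - (1/(-262 - 292) - 1*(-82639)) = 3 - (1/(-554) + 82639) = 3 - (-1/554 + 82639) = 3 - 1*45782005/554 = 3 - 45782005/554 = -45780343/554 ≈ -82636.)
s(H) = 7 - 33*√H/2 + H/6 (s(H) = 7 + (H - ((67 + 47) - 15)*√H)/6 = 7 + (H - (114 - 15)*√H)/6 = 7 + (H - 99*√H)/6 = 7 + (-33*√H/2 + H/6) = 7 - 33*√H/2 + H/6)
√(s(122 - 195) + K) = √((7 - 33*√(122 - 195)/2 + (122 - 195)/6) - 45780343/554) = √((7 - 33*I*√73/2 + (⅙)*(-73)) - 45780343/554) = √((7 - 33*I*√73/2 - 73/6) - 45780343/554) = √((-31/6 - 33*I*√73/2) - 45780343/554) = √(-68674808/831 - 33*I*√73/2)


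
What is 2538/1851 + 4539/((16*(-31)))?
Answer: -2380947/306032 ≈ -7.7801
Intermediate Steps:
2538/1851 + 4539/((16*(-31))) = 2538*(1/1851) + 4539/(-496) = 846/617 + 4539*(-1/496) = 846/617 - 4539/496 = -2380947/306032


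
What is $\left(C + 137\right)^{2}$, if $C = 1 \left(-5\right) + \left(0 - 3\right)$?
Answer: $16641$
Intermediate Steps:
$C = -8$ ($C = -5 + \left(0 - 3\right) = -5 - 3 = -8$)
$\left(C + 137\right)^{2} = \left(-8 + 137\right)^{2} = 129^{2} = 16641$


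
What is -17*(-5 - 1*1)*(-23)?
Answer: -2346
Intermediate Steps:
-17*(-5 - 1*1)*(-23) = -17*(-5 - 1)*(-23) = -17*(-6)*(-23) = 102*(-23) = -2346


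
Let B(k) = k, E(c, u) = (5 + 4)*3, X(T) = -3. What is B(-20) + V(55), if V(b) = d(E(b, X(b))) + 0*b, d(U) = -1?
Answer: -21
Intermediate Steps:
E(c, u) = 27 (E(c, u) = 9*3 = 27)
V(b) = -1 (V(b) = -1 + 0*b = -1 + 0 = -1)
B(-20) + V(55) = -20 - 1 = -21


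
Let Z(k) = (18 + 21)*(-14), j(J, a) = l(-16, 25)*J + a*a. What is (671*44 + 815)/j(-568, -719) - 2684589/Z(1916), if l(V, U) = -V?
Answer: 151494092699/30810962 ≈ 4916.9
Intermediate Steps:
j(J, a) = a² + 16*J (j(J, a) = (-1*(-16))*J + a*a = 16*J + a² = a² + 16*J)
Z(k) = -546 (Z(k) = 39*(-14) = -546)
(671*44 + 815)/j(-568, -719) - 2684589/Z(1916) = (671*44 + 815)/((-719)² + 16*(-568)) - 2684589/(-546) = (29524 + 815)/(516961 - 9088) - 2684589*(-1/546) = 30339/507873 + 894863/182 = 30339*(1/507873) + 894863/182 = 10113/169291 + 894863/182 = 151494092699/30810962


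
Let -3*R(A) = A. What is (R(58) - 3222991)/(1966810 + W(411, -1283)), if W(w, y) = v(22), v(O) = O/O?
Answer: -9669031/5900433 ≈ -1.6387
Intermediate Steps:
v(O) = 1
W(w, y) = 1
R(A) = -A/3
(R(58) - 3222991)/(1966810 + W(411, -1283)) = (-⅓*58 - 3222991)/(1966810 + 1) = (-58/3 - 3222991)/1966811 = -9669031/3*1/1966811 = -9669031/5900433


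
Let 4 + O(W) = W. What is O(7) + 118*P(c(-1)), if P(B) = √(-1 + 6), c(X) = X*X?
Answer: 3 + 118*√5 ≈ 266.86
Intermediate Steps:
O(W) = -4 + W
c(X) = X²
P(B) = √5
O(7) + 118*P(c(-1)) = (-4 + 7) + 118*√5 = 3 + 118*√5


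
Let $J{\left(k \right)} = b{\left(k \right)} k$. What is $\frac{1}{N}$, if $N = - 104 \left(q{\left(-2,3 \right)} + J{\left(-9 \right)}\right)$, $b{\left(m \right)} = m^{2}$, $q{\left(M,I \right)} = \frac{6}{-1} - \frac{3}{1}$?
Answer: $\frac{1}{76752} \approx 1.3029 \cdot 10^{-5}$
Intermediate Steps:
$q{\left(M,I \right)} = -9$ ($q{\left(M,I \right)} = 6 \left(-1\right) - 3 = -6 - 3 = -9$)
$J{\left(k \right)} = k^{3}$ ($J{\left(k \right)} = k^{2} k = k^{3}$)
$N = 76752$ ($N = - 104 \left(-9 + \left(-9\right)^{3}\right) = - 104 \left(-9 - 729\right) = \left(-104\right) \left(-738\right) = 76752$)
$\frac{1}{N} = \frac{1}{76752}$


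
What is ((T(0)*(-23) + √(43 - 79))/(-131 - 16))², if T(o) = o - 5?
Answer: 13189/21609 + 460*I/7203 ≈ 0.61035 + 0.063862*I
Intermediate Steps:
T(o) = -5 + o
((T(0)*(-23) + √(43 - 79))/(-131 - 16))² = (((-5 + 0)*(-23) + √(43 - 79))/(-131 - 16))² = ((-5*(-23) + √(-36))/(-147))² = ((115 + 6*I)*(-1/147))² = (-115/147 - 2*I/49)²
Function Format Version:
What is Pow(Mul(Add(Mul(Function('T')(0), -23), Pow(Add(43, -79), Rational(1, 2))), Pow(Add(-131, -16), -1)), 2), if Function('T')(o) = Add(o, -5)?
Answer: Add(Rational(13189, 21609), Mul(Rational(460, 7203), I)) ≈ Add(0.61035, Mul(0.063862, I))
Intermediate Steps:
Function('T')(o) = Add(-5, o)
Pow(Mul(Add(Mul(Function('T')(0), -23), Pow(Add(43, -79), Rational(1, 2))), Pow(Add(-131, -16), -1)), 2) = Pow(Mul(Add(Mul(Add(-5, 0), -23), Pow(Add(43, -79), Rational(1, 2))), Pow(Add(-131, -16), -1)), 2) = Pow(Mul(Add(Mul(-5, -23), Pow(-36, Rational(1, 2))), Pow(-147, -1)), 2) = Pow(Mul(Add(115, Mul(6, I)), Rational(-1, 147)), 2) = Pow(Add(Rational(-115, 147), Mul(Rational(-2, 49), I)), 2)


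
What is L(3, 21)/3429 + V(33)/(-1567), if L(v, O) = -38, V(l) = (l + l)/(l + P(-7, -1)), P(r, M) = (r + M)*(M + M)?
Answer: -3144068/263288907 ≈ -0.011942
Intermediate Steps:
P(r, M) = 2*M*(M + r) (P(r, M) = (M + r)*(2*M) = 2*M*(M + r))
V(l) = 2*l/(16 + l) (V(l) = (l + l)/(l + 2*(-1)*(-1 - 7)) = (2*l)/(l + 2*(-1)*(-8)) = (2*l)/(l + 16) = (2*l)/(16 + l) = 2*l/(16 + l))
L(3, 21)/3429 + V(33)/(-1567) = -38/3429 + (2*33/(16 + 33))/(-1567) = -38*1/3429 + (2*33/49)*(-1/1567) = -38/3429 + (2*33*(1/49))*(-1/1567) = -38/3429 + (66/49)*(-1/1567) = -38/3429 - 66/76783 = -3144068/263288907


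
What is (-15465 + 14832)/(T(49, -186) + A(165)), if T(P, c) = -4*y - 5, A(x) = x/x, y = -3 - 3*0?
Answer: -633/8 ≈ -79.125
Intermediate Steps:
y = -3 (y = -3 + 0 = -3)
A(x) = 1
T(P, c) = 7 (T(P, c) = -4*(-3) - 5 = 12 - 5 = 7)
(-15465 + 14832)/(T(49, -186) + A(165)) = (-15465 + 14832)/(7 + 1) = -633/8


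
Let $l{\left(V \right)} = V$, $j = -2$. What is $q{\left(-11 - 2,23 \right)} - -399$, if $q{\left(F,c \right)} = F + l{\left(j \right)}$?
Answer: $384$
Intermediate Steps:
$q{\left(F,c \right)} = -2 + F$ ($q{\left(F,c \right)} = F - 2 = -2 + F$)
$q{\left(-11 - 2,23 \right)} - -399 = \left(-2 - 13\right) - -399 = \left(-2 - 13\right) + 399 = -15 + 399 = 384$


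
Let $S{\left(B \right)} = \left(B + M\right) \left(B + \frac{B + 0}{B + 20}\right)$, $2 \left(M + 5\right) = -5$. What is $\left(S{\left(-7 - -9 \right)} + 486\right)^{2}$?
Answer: $\frac{900601}{4} \approx 2.2515 \cdot 10^{5}$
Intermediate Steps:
$M = - \frac{15}{2}$ ($M = -5 + \frac{1}{2} \left(-5\right) = -5 - \frac{5}{2} = - \frac{15}{2} \approx -7.5$)
$S{\left(B \right)} = \left(- \frac{15}{2} + B\right) \left(B + \frac{B}{20 + B}\right)$ ($S{\left(B \right)} = \left(B - \frac{15}{2}\right) \left(B + \frac{B + 0}{B + 20}\right) = \left(- \frac{15}{2} + B\right) \left(B + \frac{B}{20 + B}\right)$)
$\left(S{\left(-7 - -9 \right)} + 486\right)^{2} = \left(\frac{\left(-7 - -9\right) \left(-315 + 2 \left(-7 - -9\right)^{2} + 27 \left(-7 - -9\right)\right)}{2 \left(20 - -2\right)} + 486\right)^{2} = \left(\frac{\left(-7 + 9\right) \left(-315 + 2 \left(-7 + 9\right)^{2} + 27 \left(-7 + 9\right)\right)}{2 \left(20 + \left(-7 + 9\right)\right)} + 486\right)^{2} = \left(\frac{1}{2} \cdot 2 \frac{1}{20 + 2} \left(-315 + 2 \cdot 2^{2} + 27 \cdot 2\right) + 486\right)^{2} = \left(\frac{1}{2} \cdot 2 \cdot \frac{1}{22} \left(-315 + 2 \cdot 4 + 54\right) + 486\right)^{2} = \left(\frac{1}{2} \cdot 2 \cdot \frac{1}{22} \left(-315 + 8 + 54\right) + 486\right)^{2} = \left(\frac{1}{2} \cdot 2 \cdot \frac{1}{22} \left(-253\right) + 486\right)^{2} = \left(- \frac{23}{2} + 486\right)^{2} = \left(\frac{949}{2}\right)^{2} = \frac{900601}{4}$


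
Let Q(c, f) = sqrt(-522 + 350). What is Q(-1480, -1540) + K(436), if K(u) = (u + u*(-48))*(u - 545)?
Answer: 2233628 + 2*I*sqrt(43) ≈ 2.2336e+6 + 13.115*I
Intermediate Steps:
K(u) = -47*u*(-545 + u) (K(u) = (u - 48*u)*(-545 + u) = (-47*u)*(-545 + u) = -47*u*(-545 + u))
Q(c, f) = 2*I*sqrt(43) (Q(c, f) = sqrt(-172) = 2*I*sqrt(43))
Q(-1480, -1540) + K(436) = 2*I*sqrt(43) + 47*436*(545 - 1*436) = 2*I*sqrt(43) + 47*436*(545 - 436) = 2*I*sqrt(43) + 47*436*109 = 2*I*sqrt(43) + 2233628 = 2233628 + 2*I*sqrt(43)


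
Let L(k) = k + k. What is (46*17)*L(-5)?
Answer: -7820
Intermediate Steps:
L(k) = 2*k
(46*17)*L(-5) = (46*17)*(2*(-5)) = 782*(-10) = -7820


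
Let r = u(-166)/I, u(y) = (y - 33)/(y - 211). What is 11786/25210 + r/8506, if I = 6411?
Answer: 121151544623921/259140537649110 ≈ 0.46751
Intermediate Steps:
u(y) = (-33 + y)/(-211 + y)
r = 199/2416947 (r = ((-33 - 166)/(-211 - 166))/6411 = (-199/(-377))*(1/6411) = -1/377*(-199)*(1/6411) = (199/377)*(1/6411) = 199/2416947 ≈ 8.2335e-5)
11786/25210 + r/8506 = 11786/25210 + (199/2416947)/8506 = 11786*(1/25210) + (199/2416947)*(1/8506) = 5893/12605 + 199/20558551182 = 121151544623921/259140537649110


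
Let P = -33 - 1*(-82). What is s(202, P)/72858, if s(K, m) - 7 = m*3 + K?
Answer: 178/36429 ≈ 0.0048862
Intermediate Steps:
P = 49 (P = -33 + 82 = 49)
s(K, m) = 7 + K + 3*m (s(K, m) = 7 + (m*3 + K) = 7 + (3*m + K) = 7 + (K + 3*m) = 7 + K + 3*m)
s(202, P)/72858 = (7 + 202 + 3*49)/72858 = (7 + 202 + 147)*(1/72858) = 356*(1/72858) = 178/36429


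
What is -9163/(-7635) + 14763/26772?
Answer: 119342447/68134740 ≈ 1.7516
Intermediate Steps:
-9163/(-7635) + 14763/26772 = -9163*(-1/7635) + 14763*(1/26772) = 9163/7635 + 4921/8924 = 119342447/68134740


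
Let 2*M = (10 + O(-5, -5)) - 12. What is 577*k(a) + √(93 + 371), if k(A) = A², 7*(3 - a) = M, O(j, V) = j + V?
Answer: 420633/49 + 4*√29 ≈ 8605.9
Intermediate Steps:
O(j, V) = V + j
M = -6 (M = ((10 + (-5 - 5)) - 12)/2 = ((10 - 10) - 12)/2 = (0 - 12)/2 = (½)*(-12) = -6)
a = 27/7 (a = 3 - ⅐*(-6) = 3 + 6/7 = 27/7 ≈ 3.8571)
577*k(a) + √(93 + 371) = 577*(27/7)² + √(93 + 371) = 577*(729/49) + √464 = 420633/49 + 4*√29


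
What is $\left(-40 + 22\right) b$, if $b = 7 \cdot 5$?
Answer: $-630$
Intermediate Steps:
$b = 35$
$\left(-40 + 22\right) b = \left(-40 + 22\right) 35 = \left(-18\right) 35 = -630$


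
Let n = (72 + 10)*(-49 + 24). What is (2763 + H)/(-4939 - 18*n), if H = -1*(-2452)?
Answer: 5215/31961 ≈ 0.16317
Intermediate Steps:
H = 2452
n = -2050 (n = 82*(-25) = -2050)
(2763 + H)/(-4939 - 18*n) = (2763 + 2452)/(-4939 - 18*(-2050)) = 5215/(-4939 + 36900) = 5215/31961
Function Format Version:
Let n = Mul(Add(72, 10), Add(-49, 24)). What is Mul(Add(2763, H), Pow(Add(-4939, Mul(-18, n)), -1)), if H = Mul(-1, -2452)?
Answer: Rational(5215, 31961) ≈ 0.16317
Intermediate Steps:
H = 2452
n = -2050 (n = Mul(82, -25) = -2050)
Mul(Add(2763, H), Pow(Add(-4939, Mul(-18, n)), -1)) = Mul(Add(2763, 2452), Pow(Add(-4939, Mul(-18, -2050)), -1)) = Mul(5215, Pow(Add(-4939, 36900), -1)) = Mul(5215, Pow(31961, -1)) = Mul(5215, Rational(1, 31961)) = Rational(5215, 31961)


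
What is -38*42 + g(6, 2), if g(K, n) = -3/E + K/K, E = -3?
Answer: -1594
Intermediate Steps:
g(K, n) = 2 (g(K, n) = -3/(-3) + K/K = -3*(-⅓) + 1 = 1 + 1 = 2)
-38*42 + g(6, 2) = -38*42 + 2 = -1596 + 2 = -1594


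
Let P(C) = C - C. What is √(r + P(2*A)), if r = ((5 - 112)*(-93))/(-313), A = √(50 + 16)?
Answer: I*√3114663/313 ≈ 5.6385*I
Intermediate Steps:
A = √66 ≈ 8.1240
r = -9951/313 (r = -107*(-93)*(-1/313) = 9951*(-1/313) = -9951/313 ≈ -31.792)
P(C) = 0
√(r + P(2*A)) = √(-9951/313 + 0) = √(-9951/313) = I*√3114663/313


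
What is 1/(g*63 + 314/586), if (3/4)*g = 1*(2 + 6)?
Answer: 293/197053 ≈ 0.0014869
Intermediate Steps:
g = 32/3 (g = 4*(1*(2 + 6))/3 = 4*(1*8)/3 = (4/3)*8 = 32/3 ≈ 10.667)
1/(g*63 + 314/586) = 1/((32/3)*63 + 314/586) = 1/(672 + 314*(1/586)) = 1/(672 + 157/293) = 1/(197053/293) = 293/197053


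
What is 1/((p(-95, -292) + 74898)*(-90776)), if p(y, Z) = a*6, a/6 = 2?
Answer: -1/6805476720 ≈ -1.4694e-10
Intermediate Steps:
a = 12 (a = 6*2 = 12)
p(y, Z) = 72 (p(y, Z) = 12*6 = 72)
1/((p(-95, -292) + 74898)*(-90776)) = 1/((72 + 74898)*(-90776)) = -1/90776/74970 = (1/74970)*(-1/90776) = -1/6805476720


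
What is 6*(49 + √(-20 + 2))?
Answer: 294 + 18*I*√2 ≈ 294.0 + 25.456*I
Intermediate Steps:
6*(49 + √(-20 + 2)) = 6*(49 + √(-18)) = 6*(49 + 3*I*√2) = 294 + 18*I*√2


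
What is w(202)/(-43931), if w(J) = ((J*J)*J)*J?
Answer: -1664966416/43931 ≈ -37900.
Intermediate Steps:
w(J) = J⁴ (w(J) = (J²*J)*J = J³*J = J⁴)
w(202)/(-43931) = 202⁴/(-43931) = 1664966416*(-1/43931) = -1664966416/43931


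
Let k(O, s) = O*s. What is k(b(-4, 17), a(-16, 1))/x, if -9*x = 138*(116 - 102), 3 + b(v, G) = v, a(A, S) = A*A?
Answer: 192/23 ≈ 8.3478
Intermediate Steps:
a(A, S) = A²
b(v, G) = -3 + v
x = -644/3 (x = -46*(116 - 102)/3 = -46*14/3 = -⅑*1932 = -644/3 ≈ -214.67)
k(b(-4, 17), a(-16, 1))/x = ((-3 - 4)*(-16)²)/(-644/3) = -7*256*(-3/644) = -1792*(-3/644) = 192/23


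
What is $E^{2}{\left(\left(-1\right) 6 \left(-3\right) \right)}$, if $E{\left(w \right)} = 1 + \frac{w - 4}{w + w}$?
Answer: $\frac{625}{324} \approx 1.929$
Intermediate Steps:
$E{\left(w \right)} = 1 + \frac{-4 + w}{2 w}$
$E^{2}{\left(\left(-1\right) 6 \left(-3\right) \right)} = \left(\frac{3}{2} - \frac{2}{\left(-1\right) 6 \left(-3\right)}\right)^{2} = \left(\frac{3}{2} - \frac{2}{\left(-6\right) \left(-3\right)}\right)^{2} = \left(\frac{3}{2} - \frac{2}{18}\right)^{2} = \left(\frac{3}{2} - \frac{1}{9}\right)^{2} = \left(\frac{25}{18}\right)^{2} = \frac{625}{324}$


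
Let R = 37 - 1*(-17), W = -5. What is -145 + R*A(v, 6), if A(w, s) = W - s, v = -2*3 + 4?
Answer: -739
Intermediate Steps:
v = -2 (v = -6 + 4 = -2)
A(w, s) = -5 - s
R = 54 (R = 37 + 17 = 54)
-145 + R*A(v, 6) = -145 + 54*(-5 - 1*6) = -145 + 54*(-5 - 6) = -145 + 54*(-11) = -145 - 594 = -739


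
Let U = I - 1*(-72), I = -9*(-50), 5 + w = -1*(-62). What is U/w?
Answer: 174/19 ≈ 9.1579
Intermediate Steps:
w = 57 (w = -5 - 1*(-62) = -5 + 62 = 57)
I = 450
U = 522 (U = 450 - 1*(-72) = 450 + 72 = 522)
U/w = 522/57 = 522*(1/57) = 174/19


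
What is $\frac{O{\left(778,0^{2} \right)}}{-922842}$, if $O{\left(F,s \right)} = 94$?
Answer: $- \frac{47}{461421} \approx -0.00010186$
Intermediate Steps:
$\frac{O{\left(778,0^{2} \right)}}{-922842} = \frac{94}{-922842} = 94 \left(- \frac{1}{922842}\right) = - \frac{47}{461421}$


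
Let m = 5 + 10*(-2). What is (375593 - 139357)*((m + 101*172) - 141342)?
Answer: -29289720460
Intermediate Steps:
m = -15 (m = 5 - 20 = -15)
(375593 - 139357)*((m + 101*172) - 141342) = (375593 - 139357)*((-15 + 101*172) - 141342) = 236236*((-15 + 17372) - 141342) = 236236*(17357 - 141342) = 236236*(-123985) = -29289720460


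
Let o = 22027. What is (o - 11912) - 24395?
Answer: -14280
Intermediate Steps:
(o - 11912) - 24395 = (22027 - 11912) - 24395 = 10115 - 24395 = -14280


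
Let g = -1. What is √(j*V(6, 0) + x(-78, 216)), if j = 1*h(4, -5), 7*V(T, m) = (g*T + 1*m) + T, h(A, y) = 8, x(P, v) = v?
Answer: 6*√6 ≈ 14.697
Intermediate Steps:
V(T, m) = m/7 (V(T, m) = ((-T + 1*m) + T)/7 = ((-T + m) + T)/7 = ((m - T) + T)/7 = m/7)
j = 8 (j = 1*8 = 8)
√(j*V(6, 0) + x(-78, 216)) = √(8*((⅐)*0) + 216) = √(8*0 + 216) = √(0 + 216) = √216 = 6*√6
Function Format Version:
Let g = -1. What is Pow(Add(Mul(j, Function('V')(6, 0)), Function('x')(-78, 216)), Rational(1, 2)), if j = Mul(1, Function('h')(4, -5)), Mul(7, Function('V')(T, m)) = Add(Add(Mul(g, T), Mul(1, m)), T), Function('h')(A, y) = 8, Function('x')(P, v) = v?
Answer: Mul(6, Pow(6, Rational(1, 2))) ≈ 14.697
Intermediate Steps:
Function('V')(T, m) = Mul(Rational(1, 7), m) (Function('V')(T, m) = Mul(Rational(1, 7), Add(Add(Mul(-1, T), Mul(1, m)), T)) = Mul(Rational(1, 7), Add(Add(Mul(-1, T), m), T)) = Mul(Rational(1, 7), Add(Add(m, Mul(-1, T)), T)) = Mul(Rational(1, 7), m))
j = 8 (j = Mul(1, 8) = 8)
Pow(Add(Mul(j, Function('V')(6, 0)), Function('x')(-78, 216)), Rational(1, 2)) = Pow(Add(Mul(8, Mul(Rational(1, 7), 0)), 216), Rational(1, 2)) = Pow(Add(Mul(8, 0), 216), Rational(1, 2)) = Pow(Add(0, 216), Rational(1, 2)) = Pow(216, Rational(1, 2)) = Mul(6, Pow(6, Rational(1, 2)))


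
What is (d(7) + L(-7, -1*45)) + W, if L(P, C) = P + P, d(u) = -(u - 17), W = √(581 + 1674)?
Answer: -4 + √2255 ≈ 43.487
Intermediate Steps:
W = √2255 ≈ 47.487
d(u) = 17 - u (d(u) = -(-17 + u) = 17 - u)
L(P, C) = 2*P
(d(7) + L(-7, -1*45)) + W = ((17 - 1*7) + 2*(-7)) + √2255 = ((17 - 7) - 14) + √2255 = (10 - 14) + √2255 = -4 + √2255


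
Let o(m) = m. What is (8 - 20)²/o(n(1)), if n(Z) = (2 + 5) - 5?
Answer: 72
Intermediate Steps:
n(Z) = 2 (n(Z) = 7 - 5 = 2)
(8 - 20)²/o(n(1)) = (8 - 20)²/2 = (-12)²*(½) = 144*(½) = 72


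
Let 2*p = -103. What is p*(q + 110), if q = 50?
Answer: -8240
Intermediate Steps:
p = -103/2 (p = (½)*(-103) = -103/2 ≈ -51.500)
p*(q + 110) = -103*(50 + 110)/2 = -103/2*160 = -8240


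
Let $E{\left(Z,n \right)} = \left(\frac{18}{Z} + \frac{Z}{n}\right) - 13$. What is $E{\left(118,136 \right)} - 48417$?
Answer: $- \frac{194297067}{4012} \approx -48429.0$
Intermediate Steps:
$E{\left(Z,n \right)} = -13 + \frac{18}{Z} + \frac{Z}{n}$ ($E{\left(Z,n \right)} = \left(\frac{18}{Z} + \frac{Z}{n}\right) - 13 = -13 + \frac{18}{Z} + \frac{Z}{n}$)
$E{\left(118,136 \right)} - 48417 = \left(-13 + \frac{18}{118} + \frac{118}{136}\right) - 48417 = \left(-13 + 18 \cdot \frac{1}{118} + 118 \cdot \frac{1}{136}\right) - 48417 = \left(-13 + \frac{9}{59} + \frac{59}{68}\right) - 48417 = - \frac{48063}{4012} - 48417 = - \frac{194297067}{4012}$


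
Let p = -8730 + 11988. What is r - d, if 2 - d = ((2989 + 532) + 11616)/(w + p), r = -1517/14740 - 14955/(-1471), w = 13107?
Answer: 127578682289/14193390684 ≈ 8.9886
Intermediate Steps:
p = 3258
r = 218205193/21682540 (r = -1517*1/14740 - 14955*(-1/1471) = -1517/14740 + 14955/1471 = 218205193/21682540 ≈ 10.064)
d = 17593/16365 (d = 2 - ((2989 + 532) + 11616)/(13107 + 3258) = 2 - (3521 + 11616)/16365 = 2 - 15137/16365 = 17593/16365 ≈ 1.0750)
r - d = 218205193/21682540 - 1*17593/16365 = 218205193/21682540 - 17593/16365 = 127578682289/14193390684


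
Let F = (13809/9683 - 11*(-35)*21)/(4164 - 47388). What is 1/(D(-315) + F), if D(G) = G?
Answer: -17439083/5496573681 ≈ -0.0031727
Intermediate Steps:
F = -3262536/17439083 (F = (13809*(1/9683) + 385*21)/(-43224) = (13809/9683 + 8085)*(-1/43224) = (78300864/9683)*(-1/43224) = -3262536/17439083 ≈ -0.18708)
1/(D(-315) + F) = 1/(-315 - 3262536/17439083) = 1/(-5496573681/17439083) = -17439083/5496573681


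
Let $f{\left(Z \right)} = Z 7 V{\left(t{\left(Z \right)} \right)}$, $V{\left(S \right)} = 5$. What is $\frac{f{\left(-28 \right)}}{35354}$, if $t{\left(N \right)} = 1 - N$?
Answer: $- \frac{490}{17677} \approx -0.02772$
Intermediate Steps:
$f{\left(Z \right)} = 35 Z$ ($f{\left(Z \right)} = Z 7 \cdot 5 = 7 Z 5 = 35 Z$)
$\frac{f{\left(-28 \right)}}{35354} = \frac{35 \left(-28\right)}{35354} = \left(-980\right) \frac{1}{35354} = - \frac{490}{17677}$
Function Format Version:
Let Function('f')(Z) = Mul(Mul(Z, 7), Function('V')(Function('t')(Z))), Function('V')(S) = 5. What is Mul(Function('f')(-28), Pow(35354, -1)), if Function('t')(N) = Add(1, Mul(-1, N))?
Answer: Rational(-490, 17677) ≈ -0.027720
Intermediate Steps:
Function('f')(Z) = Mul(35, Z) (Function('f')(Z) = Mul(Mul(Z, 7), 5) = Mul(Mul(7, Z), 5) = Mul(35, Z))
Mul(Function('f')(-28), Pow(35354, -1)) = Mul(Mul(35, -28), Pow(35354, -1)) = Mul(-980, Rational(1, 35354)) = Rational(-490, 17677)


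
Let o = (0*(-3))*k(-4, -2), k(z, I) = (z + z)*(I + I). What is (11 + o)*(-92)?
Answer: -1012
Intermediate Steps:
k(z, I) = 4*I*z (k(z, I) = (2*z)*(2*I) = 4*I*z)
o = 0 (o = (0*(-3))*(4*(-2)*(-4)) = 0*32 = 0)
(11 + o)*(-92) = (11 + 0)*(-92) = 11*(-92) = -1012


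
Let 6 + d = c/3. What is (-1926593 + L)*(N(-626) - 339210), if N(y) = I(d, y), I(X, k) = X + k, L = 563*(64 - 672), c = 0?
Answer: 771066494274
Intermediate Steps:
L = -342304 (L = 563*(-608) = -342304)
d = -6 (d = -6 + 0/3 = -6 + 0*(1/3) = -6 + 0 = -6)
N(y) = -6 + y
(-1926593 + L)*(N(-626) - 339210) = (-1926593 - 342304)*((-6 - 626) - 339210) = -2268897*(-632 - 339210) = -2268897*(-339842) = 771066494274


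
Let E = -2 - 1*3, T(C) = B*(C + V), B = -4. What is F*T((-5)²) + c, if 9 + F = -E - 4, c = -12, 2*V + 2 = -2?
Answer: 724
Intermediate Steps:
V = -2 (V = -1 + (½)*(-2) = -1 - 1 = -2)
T(C) = 8 - 4*C (T(C) = -4*(C - 2) = -4*(-2 + C) = 8 - 4*C)
E = -5 (E = -2 - 3 = -5)
F = -8 (F = -9 + (-1*(-5) - 4) = -9 + (5 - 4) = -9 + 1 = -8)
F*T((-5)²) + c = -8*(8 - 4*(-5)²) - 12 = -8*(8 - 4*25) - 12 = -8*(8 - 100) - 12 = -8*(-92) - 12 = 736 - 12 = 724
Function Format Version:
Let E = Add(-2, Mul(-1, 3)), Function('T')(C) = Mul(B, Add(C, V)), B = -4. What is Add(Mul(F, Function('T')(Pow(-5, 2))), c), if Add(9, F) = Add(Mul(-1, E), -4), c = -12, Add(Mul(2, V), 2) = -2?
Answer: 724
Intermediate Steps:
V = -2 (V = Add(-1, Mul(Rational(1, 2), -2)) = Add(-1, -1) = -2)
Function('T')(C) = Add(8, Mul(-4, C)) (Function('T')(C) = Mul(-4, Add(C, -2)) = Mul(-4, Add(-2, C)) = Add(8, Mul(-4, C)))
E = -5 (E = Add(-2, -3) = -5)
F = -8 (F = Add(-9, Add(Mul(-1, -5), -4)) = Add(-9, Add(5, -4)) = Add(-9, 1) = -8)
Add(Mul(F, Function('T')(Pow(-5, 2))), c) = Add(Mul(-8, Add(8, Mul(-4, Pow(-5, 2)))), -12) = Add(Mul(-8, Add(8, Mul(-4, 25))), -12) = Add(Mul(-8, Add(8, -100)), -12) = Add(Mul(-8, -92), -12) = Add(736, -12) = 724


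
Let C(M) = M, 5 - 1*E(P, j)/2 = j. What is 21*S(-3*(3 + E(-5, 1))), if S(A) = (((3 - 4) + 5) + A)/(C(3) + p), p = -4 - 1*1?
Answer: 609/2 ≈ 304.50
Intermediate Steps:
E(P, j) = 10 - 2*j
p = -5 (p = -4 - 1 = -5)
S(A) = -2 - A/2 (S(A) = (((3 - 4) + 5) + A)/(3 - 5) = ((-1 + 5) + A)/(-2) = (4 + A)*(-½) = -2 - A/2)
21*S(-3*(3 + E(-5, 1))) = 21*(-2 - (-3)*(3 + (10 - 2*1))/2) = 21*(-2 - (-3)*(3 + (10 - 2))/2) = 21*(-2 - (-3)*(3 + 8)/2) = 21*(-2 - (-3)*11/2) = 21*(-2 - ½*(-33)) = 21*(-2 + 33/2) = 21*(29/2) = 609/2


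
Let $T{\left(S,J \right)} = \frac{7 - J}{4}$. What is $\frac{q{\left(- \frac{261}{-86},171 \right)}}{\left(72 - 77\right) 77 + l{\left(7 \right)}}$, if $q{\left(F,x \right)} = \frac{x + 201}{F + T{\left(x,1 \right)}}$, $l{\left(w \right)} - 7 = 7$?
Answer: $- \frac{5332}{24115} \approx -0.22111$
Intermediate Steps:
$T{\left(S,J \right)} = \frac{7}{4} - \frac{J}{4}$ ($T{\left(S,J \right)} = \left(7 - J\right) \frac{1}{4} = \frac{7}{4} - \frac{J}{4}$)
$l{\left(w \right)} = 14$ ($l{\left(w \right)} = 7 + 7 = 14$)
$q{\left(F,x \right)} = \frac{201 + x}{\frac{3}{2} + F}$ ($q{\left(F,x \right)} = \frac{x + 201}{F + \left(\frac{7}{4} - \frac{1}{4}\right)} = \frac{201 + x}{F + \left(\frac{7}{4} - \frac{1}{4}\right)} = \frac{201 + x}{F + \frac{3}{2}} = \frac{201 + x}{\frac{3}{2} + F}$)
$\frac{q{\left(- \frac{261}{-86},171 \right)}}{\left(72 - 77\right) 77 + l{\left(7 \right)}} = \frac{2 \frac{1}{3 + 2 \left(- \frac{261}{-86}\right)} \left(201 + 171\right)}{\left(72 - 77\right) 77 + 14} = \frac{2 \frac{1}{3 + 2 \left(\left(-261\right) \left(- \frac{1}{86}\right)\right)} 372}{\left(-5\right) 77 + 14} = \frac{2 \frac{1}{3 + 2 \cdot \frac{261}{86}} \cdot 372}{-385 + 14} = \frac{2 \frac{1}{3 + \frac{261}{43}} \cdot 372}{-371} = 2 \frac{1}{\frac{390}{43}} \cdot 372 \left(- \frac{1}{371}\right) = 2 \cdot \frac{43}{390} \cdot 372 \left(- \frac{1}{371}\right) = \frac{5332}{65} \left(- \frac{1}{371}\right) = - \frac{5332}{24115}$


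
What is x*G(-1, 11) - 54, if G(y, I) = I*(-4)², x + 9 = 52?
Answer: 7514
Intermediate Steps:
x = 43 (x = -9 + 52 = 43)
G(y, I) = 16*I (G(y, I) = I*16 = 16*I)
x*G(-1, 11) - 54 = 43*(16*11) - 54 = 43*176 - 54 = 7568 - 54 = 7514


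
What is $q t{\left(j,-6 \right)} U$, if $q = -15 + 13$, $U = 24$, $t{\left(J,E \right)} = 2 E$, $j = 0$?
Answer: $576$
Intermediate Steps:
$q = -2$
$q t{\left(j,-6 \right)} U = - 2 \cdot 2 \left(-6\right) 24 = \left(-2\right) \left(-12\right) 24 = 24 \cdot 24 = 576$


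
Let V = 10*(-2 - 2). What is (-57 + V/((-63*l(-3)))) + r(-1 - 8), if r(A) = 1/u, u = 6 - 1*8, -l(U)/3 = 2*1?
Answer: -21775/378 ≈ -57.606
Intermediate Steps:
l(U) = -6
V = -40 (V = 10*(-4) = -40)
u = -2 (u = 6 - 8 = -2)
r(A) = -1/2 (r(A) = 1/(-2) = -1/2)
(-57 + V/((-63*l(-3)))) + r(-1 - 8) = (-57 - 40/((-63*(-6)))) - 1/2 = (-57 - 40/378) - 1/2 = (-57 - 40*1/378) - 1/2 = (-57 - 20/189) - 1/2 = -10793/189 - 1/2 = -21775/378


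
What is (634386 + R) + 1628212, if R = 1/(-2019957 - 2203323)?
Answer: 9555584881439/4223280 ≈ 2.2626e+6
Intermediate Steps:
R = -1/4223280 (R = 1/(-4223280) = -1/4223280 ≈ -2.3678e-7)
(634386 + R) + 1628212 = (634386 - 1/4223280) + 1628212 = 2679189706079/4223280 + 1628212 = 9555584881439/4223280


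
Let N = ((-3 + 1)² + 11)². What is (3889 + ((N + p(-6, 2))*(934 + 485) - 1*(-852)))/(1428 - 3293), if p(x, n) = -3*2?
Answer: -315502/1865 ≈ -169.17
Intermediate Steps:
p(x, n) = -6
N = 225 (N = ((-2)² + 11)² = (4 + 11)² = 15² = 225)
(3889 + ((N + p(-6, 2))*(934 + 485) - 1*(-852)))/(1428 - 3293) = (3889 + ((225 - 6)*(934 + 485) - 1*(-852)))/(1428 - 3293) = (3889 + (219*1419 + 852))/(-1865) = (3889 + (310761 + 852))*(-1/1865) = (3889 + 311613)*(-1/1865) = 315502*(-1/1865) = -315502/1865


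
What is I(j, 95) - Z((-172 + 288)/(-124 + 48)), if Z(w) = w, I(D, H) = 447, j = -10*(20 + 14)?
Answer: 8522/19 ≈ 448.53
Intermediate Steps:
j = -340 (j = -10*34 = -340)
I(j, 95) - Z((-172 + 288)/(-124 + 48)) = 447 - (-172 + 288)/(-124 + 48) = 447 - 116/(-76) = 447 - 116*(-1)/76 = 447 - 1*(-29/19) = 447 + 29/19 = 8522/19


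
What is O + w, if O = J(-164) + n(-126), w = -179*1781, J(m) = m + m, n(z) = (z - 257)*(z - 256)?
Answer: -172821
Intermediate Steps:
n(z) = (-257 + z)*(-256 + z)
J(m) = 2*m
w = -318799
O = 145978 (O = 2*(-164) + (65792 + (-126)² - 513*(-126)) = -328 + (65792 + 15876 + 64638) = -328 + 146306 = 145978)
O + w = 145978 - 318799 = -172821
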